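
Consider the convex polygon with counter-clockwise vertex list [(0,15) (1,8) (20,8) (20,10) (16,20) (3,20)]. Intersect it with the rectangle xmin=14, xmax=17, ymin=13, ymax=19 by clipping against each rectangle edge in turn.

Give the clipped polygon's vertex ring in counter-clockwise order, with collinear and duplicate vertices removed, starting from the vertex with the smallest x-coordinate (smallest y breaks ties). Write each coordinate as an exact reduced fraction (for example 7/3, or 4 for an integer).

Clipped polygon: [(14,13) (17,13) (17,35/2) (82/5,19) (14,19)]

1. After x ≥ 14: [(14,8) (20,8) (20,10) (16,20) (14,20)]
2. After x ≤ 17: [(14,8) (17,8) (17,35/2) (16,20) (14,20)]
3. After y ≥ 13: [(14,13) (17,13) (17,35/2) (16,20) (14,20)]
4. After y ≤ 19: [(14,19) (14,13) (17,13) (17,35/2) (82/5,19)]
5. Canonical ring: [(14,13) (17,13) (17,35/2) (82/5,19) (14,19)]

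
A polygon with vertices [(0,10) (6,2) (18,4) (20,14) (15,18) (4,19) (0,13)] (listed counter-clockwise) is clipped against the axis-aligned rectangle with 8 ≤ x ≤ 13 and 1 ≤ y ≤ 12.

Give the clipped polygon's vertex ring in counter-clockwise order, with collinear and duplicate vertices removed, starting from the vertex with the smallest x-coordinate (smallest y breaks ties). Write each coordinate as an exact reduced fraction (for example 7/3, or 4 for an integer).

Clipped polygon: [(8,7/3) (13,19/6) (13,12) (8,12)]

1. After x ≥ 8: [(8,7/3) (18,4) (20,14) (15,18) (8,205/11)]
2. After x ≤ 13: [(8,7/3) (13,19/6) (13,200/11) (8,205/11)]
3. After y ≥ 1: [(8,7/3) (13,19/6) (13,200/11) (8,205/11)]
4. After y ≤ 12: [(8,12) (8,7/3) (13,19/6) (13,12)]
5. Canonical ring: [(8,7/3) (13,19/6) (13,12) (8,12)]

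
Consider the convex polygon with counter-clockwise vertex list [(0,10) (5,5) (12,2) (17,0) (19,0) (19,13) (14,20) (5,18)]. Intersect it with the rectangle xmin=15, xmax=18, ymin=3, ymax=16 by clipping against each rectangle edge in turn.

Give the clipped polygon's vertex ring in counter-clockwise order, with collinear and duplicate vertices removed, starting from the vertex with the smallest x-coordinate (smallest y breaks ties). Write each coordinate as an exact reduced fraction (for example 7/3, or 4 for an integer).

1. After x ≥ 15: [(15,4/5) (17,0) (19,0) (19,13) (15,93/5)]
2. After x ≤ 18: [(15,4/5) (17,0) (18,0) (18,72/5) (15,93/5)]
3. After y ≥ 3: [(15,3) (18,3) (18,72/5) (15,93/5)]
4. After y ≤ 16: [(15,16) (15,3) (18,3) (18,72/5) (118/7,16)]
5. Canonical ring: [(15,3) (18,3) (18,72/5) (118/7,16) (15,16)]

Clipped polygon: [(15,3) (18,3) (18,72/5) (118/7,16) (15,16)]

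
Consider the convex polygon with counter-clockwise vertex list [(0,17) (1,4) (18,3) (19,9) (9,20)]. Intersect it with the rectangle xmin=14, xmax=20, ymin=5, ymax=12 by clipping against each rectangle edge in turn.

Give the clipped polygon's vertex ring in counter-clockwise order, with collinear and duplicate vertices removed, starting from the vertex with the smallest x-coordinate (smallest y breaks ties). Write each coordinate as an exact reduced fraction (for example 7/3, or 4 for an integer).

1. After x ≥ 14: [(14,55/17) (18,3) (19,9) (14,29/2)]
2. After x ≤ 20: [(14,55/17) (18,3) (19,9) (14,29/2)]
3. After y ≥ 5: [(14,5) (55/3,5) (19,9) (14,29/2)]
4. After y ≤ 12: [(14,12) (14,5) (55/3,5) (19,9) (179/11,12)]
5. Canonical ring: [(14,5) (55/3,5) (19,9) (179/11,12) (14,12)]

Clipped polygon: [(14,5) (55/3,5) (19,9) (179/11,12) (14,12)]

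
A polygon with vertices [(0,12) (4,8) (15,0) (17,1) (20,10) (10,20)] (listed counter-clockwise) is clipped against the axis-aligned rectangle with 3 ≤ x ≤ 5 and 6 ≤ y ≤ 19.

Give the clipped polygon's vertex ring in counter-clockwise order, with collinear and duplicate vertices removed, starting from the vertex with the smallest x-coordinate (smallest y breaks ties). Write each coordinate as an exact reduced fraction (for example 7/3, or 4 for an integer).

1. After x ≥ 3: [(3,72/5) (3,9) (4,8) (15,0) (17,1) (20,10) (10,20)]
2. After x ≤ 5: [(5,16) (3,72/5) (3,9) (4,8) (5,80/11)]
3. After y ≥ 6: [(5,16) (3,72/5) (3,9) (4,8) (5,80/11)]
4. After y ≤ 19: [(5,16) (3,72/5) (3,9) (4,8) (5,80/11)]
5. Canonical ring: [(3,9) (4,8) (5,80/11) (5,16) (3,72/5)]

Clipped polygon: [(3,9) (4,8) (5,80/11) (5,16) (3,72/5)]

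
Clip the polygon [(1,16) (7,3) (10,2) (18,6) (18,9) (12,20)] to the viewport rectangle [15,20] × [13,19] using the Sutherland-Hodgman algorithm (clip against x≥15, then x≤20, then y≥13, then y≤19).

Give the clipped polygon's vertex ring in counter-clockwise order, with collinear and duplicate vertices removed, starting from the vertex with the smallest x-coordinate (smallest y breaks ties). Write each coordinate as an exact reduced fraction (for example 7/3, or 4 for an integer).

1. After x ≥ 15: [(15,9/2) (18,6) (18,9) (15,29/2)]
2. After x ≤ 20: [(15,9/2) (18,6) (18,9) (15,29/2)]
3. After y ≥ 13: [(15,13) (174/11,13) (15,29/2)]
4. After y ≤ 19: [(15,13) (174/11,13) (15,29/2)]
5. Canonical ring: [(15,13) (174/11,13) (15,29/2)]

Clipped polygon: [(15,13) (174/11,13) (15,29/2)]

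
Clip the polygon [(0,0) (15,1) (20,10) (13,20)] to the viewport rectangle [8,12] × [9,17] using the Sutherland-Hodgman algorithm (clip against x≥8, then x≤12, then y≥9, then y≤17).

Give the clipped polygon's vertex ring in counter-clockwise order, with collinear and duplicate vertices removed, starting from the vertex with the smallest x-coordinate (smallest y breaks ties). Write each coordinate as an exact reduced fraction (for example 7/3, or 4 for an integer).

Clipped polygon: [(8,9) (12,9) (12,17) (221/20,17) (8,160/13)]

1. After x ≥ 8: [(8,160/13) (8,8/15) (15,1) (20,10) (13,20)]
2. After x ≤ 12: [(12,240/13) (8,160/13) (8,8/15) (12,4/5)]
3. After y ≥ 9: [(12,9) (12,240/13) (8,160/13) (8,9)]
4. After y ≤ 17: [(12,9) (12,17) (221/20,17) (8,160/13) (8,9)]
5. Canonical ring: [(8,9) (12,9) (12,17) (221/20,17) (8,160/13)]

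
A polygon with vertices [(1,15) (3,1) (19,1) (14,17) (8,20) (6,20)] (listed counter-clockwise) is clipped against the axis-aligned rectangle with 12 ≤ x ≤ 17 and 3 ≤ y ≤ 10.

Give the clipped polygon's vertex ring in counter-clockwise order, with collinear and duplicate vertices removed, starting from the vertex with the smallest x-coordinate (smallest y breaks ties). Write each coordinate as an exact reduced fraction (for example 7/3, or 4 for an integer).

1. After x ≥ 12: [(12,1) (19,1) (14,17) (12,18)]
2. After x ≤ 17: [(12,1) (17,1) (17,37/5) (14,17) (12,18)]
3. After y ≥ 3: [(12,3) (17,3) (17,37/5) (14,17) (12,18)]
4. After y ≤ 10: [(12,10) (12,3) (17,3) (17,37/5) (259/16,10)]
5. Canonical ring: [(12,3) (17,3) (17,37/5) (259/16,10) (12,10)]

Clipped polygon: [(12,3) (17,3) (17,37/5) (259/16,10) (12,10)]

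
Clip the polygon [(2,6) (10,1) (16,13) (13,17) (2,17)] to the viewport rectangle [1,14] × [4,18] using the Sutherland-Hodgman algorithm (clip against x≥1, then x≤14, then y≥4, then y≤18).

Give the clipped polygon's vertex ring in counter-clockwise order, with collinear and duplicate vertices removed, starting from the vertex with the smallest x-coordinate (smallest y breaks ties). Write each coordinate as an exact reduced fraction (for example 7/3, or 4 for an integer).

1. After x ≥ 1: [(2,6) (10,1) (16,13) (13,17) (2,17)]
2. After x ≤ 14: [(2,6) (10,1) (14,9) (14,47/3) (13,17) (2,17)]
3. After y ≥ 4: [(2,6) (26/5,4) (23/2,4) (14,9) (14,47/3) (13,17) (2,17)]
4. After y ≤ 18: [(2,6) (26/5,4) (23/2,4) (14,9) (14,47/3) (13,17) (2,17)]
5. Canonical ring: [(2,6) (26/5,4) (23/2,4) (14,9) (14,47/3) (13,17) (2,17)]

Clipped polygon: [(2,6) (26/5,4) (23/2,4) (14,9) (14,47/3) (13,17) (2,17)]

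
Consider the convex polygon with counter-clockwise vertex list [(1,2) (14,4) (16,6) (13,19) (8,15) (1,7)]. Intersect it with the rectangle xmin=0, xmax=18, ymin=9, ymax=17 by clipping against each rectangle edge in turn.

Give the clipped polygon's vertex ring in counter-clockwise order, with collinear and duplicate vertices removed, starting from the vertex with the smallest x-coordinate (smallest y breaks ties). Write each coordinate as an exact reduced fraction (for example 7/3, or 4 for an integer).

Clipped polygon: [(11/4,9) (199/13,9) (175/13,17) (21/2,17) (8,15)]

1. After x ≥ 0: [(1,2) (14,4) (16,6) (13,19) (8,15) (1,7)]
2. After x ≤ 18: [(1,2) (14,4) (16,6) (13,19) (8,15) (1,7)]
3. After y ≥ 9: [(199/13,9) (13,19) (8,15) (11/4,9)]
4. After y ≤ 17: [(199/13,9) (175/13,17) (21/2,17) (8,15) (11/4,9)]
5. Canonical ring: [(11/4,9) (199/13,9) (175/13,17) (21/2,17) (8,15)]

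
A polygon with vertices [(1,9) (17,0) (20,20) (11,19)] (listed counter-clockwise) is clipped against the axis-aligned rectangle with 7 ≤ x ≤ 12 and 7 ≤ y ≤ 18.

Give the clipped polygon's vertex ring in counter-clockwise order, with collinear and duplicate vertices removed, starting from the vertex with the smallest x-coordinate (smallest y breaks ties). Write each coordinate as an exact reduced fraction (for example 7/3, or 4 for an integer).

1. After x ≥ 7: [(7,15) (7,45/8) (17,0) (20,20) (11,19)]
2. After x ≤ 12: [(7,15) (7,45/8) (12,45/16) (12,172/9) (11,19)]
3. After y ≥ 7: [(7,15) (7,7) (12,7) (12,172/9) (11,19)]
4. After y ≤ 18: [(10,18) (7,15) (7,7) (12,7) (12,18)]
5. Canonical ring: [(7,7) (12,7) (12,18) (10,18) (7,15)]

Clipped polygon: [(7,7) (12,7) (12,18) (10,18) (7,15)]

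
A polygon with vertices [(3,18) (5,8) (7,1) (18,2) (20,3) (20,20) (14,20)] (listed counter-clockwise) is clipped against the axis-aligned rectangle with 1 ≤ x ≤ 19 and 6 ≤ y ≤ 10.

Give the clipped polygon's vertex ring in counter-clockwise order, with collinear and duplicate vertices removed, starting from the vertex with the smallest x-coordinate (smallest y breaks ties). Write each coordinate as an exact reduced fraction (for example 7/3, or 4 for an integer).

1. After x ≥ 1: [(3,18) (5,8) (7,1) (18,2) (20,3) (20,20) (14,20)]
2. After x ≤ 19: [(3,18) (5,8) (7,1) (18,2) (19,5/2) (19,20) (14,20)]
3. After y ≥ 6: [(3,18) (5,8) (39/7,6) (19,6) (19,20) (14,20)]
4. After y ≤ 10: [(23/5,10) (5,8) (39/7,6) (19,6) (19,10)]
5. Canonical ring: [(23/5,10) (5,8) (39/7,6) (19,6) (19,10)]

Clipped polygon: [(23/5,10) (5,8) (39/7,6) (19,6) (19,10)]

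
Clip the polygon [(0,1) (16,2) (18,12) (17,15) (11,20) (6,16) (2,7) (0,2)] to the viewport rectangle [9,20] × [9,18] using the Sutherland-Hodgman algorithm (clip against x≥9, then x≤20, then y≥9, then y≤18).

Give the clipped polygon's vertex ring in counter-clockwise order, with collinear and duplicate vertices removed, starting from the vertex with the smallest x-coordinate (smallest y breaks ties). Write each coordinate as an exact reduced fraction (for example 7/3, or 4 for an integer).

Clipped polygon: [(9,9) (87/5,9) (18,12) (17,15) (67/5,18) (9,18)]

1. After x ≥ 9: [(9,25/16) (16,2) (18,12) (17,15) (11,20) (9,92/5)]
2. After x ≤ 20: [(9,25/16) (16,2) (18,12) (17,15) (11,20) (9,92/5)]
3. After y ≥ 9: [(9,9) (87/5,9) (18,12) (17,15) (11,20) (9,92/5)]
4. After y ≤ 18: [(9,18) (9,9) (87/5,9) (18,12) (17,15) (67/5,18)]
5. Canonical ring: [(9,9) (87/5,9) (18,12) (17,15) (67/5,18) (9,18)]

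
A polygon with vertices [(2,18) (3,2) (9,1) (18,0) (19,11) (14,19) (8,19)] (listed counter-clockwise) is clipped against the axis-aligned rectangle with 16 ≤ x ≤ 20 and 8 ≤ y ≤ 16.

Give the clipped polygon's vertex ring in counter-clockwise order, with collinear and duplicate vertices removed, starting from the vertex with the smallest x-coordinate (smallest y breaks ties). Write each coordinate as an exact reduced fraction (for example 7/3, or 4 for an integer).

1. After x ≥ 16: [(16,2/9) (18,0) (19,11) (16,79/5)]
2. After x ≤ 20: [(16,2/9) (18,0) (19,11) (16,79/5)]
3. After y ≥ 8: [(16,8) (206/11,8) (19,11) (16,79/5)]
4. After y ≤ 16: [(16,8) (206/11,8) (19,11) (16,79/5)]
5. Canonical ring: [(16,8) (206/11,8) (19,11) (16,79/5)]

Clipped polygon: [(16,8) (206/11,8) (19,11) (16,79/5)]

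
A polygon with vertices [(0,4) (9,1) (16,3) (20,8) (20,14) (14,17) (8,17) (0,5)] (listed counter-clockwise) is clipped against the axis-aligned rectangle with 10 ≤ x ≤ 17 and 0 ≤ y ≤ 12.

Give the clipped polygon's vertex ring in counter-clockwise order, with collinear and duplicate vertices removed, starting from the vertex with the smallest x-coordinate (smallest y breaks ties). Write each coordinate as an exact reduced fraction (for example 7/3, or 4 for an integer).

1. After x ≥ 10: [(10,9/7) (16,3) (20,8) (20,14) (14,17) (10,17)]
2. After x ≤ 17: [(10,9/7) (16,3) (17,17/4) (17,31/2) (14,17) (10,17)]
3. After y ≥ 0: [(10,9/7) (16,3) (17,17/4) (17,31/2) (14,17) (10,17)]
4. After y ≤ 12: [(10,12) (10,9/7) (16,3) (17,17/4) (17,12)]
5. Canonical ring: [(10,9/7) (16,3) (17,17/4) (17,12) (10,12)]

Clipped polygon: [(10,9/7) (16,3) (17,17/4) (17,12) (10,12)]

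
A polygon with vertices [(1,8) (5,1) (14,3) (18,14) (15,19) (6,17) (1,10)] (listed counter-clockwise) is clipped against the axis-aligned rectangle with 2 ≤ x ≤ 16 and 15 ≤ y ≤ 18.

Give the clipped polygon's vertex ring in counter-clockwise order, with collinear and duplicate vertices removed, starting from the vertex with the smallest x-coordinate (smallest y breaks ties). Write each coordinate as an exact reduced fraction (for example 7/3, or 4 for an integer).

1. After x ≥ 2: [(2,25/4) (5,1) (14,3) (18,14) (15,19) (6,17) (2,57/5)]
2. After x ≤ 16: [(2,25/4) (5,1) (14,3) (16,17/2) (16,52/3) (15,19) (6,17) (2,57/5)]
3. After y ≥ 15: [(16,15) (16,52/3) (15,19) (6,17) (32/7,15)]
4. After y ≤ 18: [(16,15) (16,52/3) (78/5,18) (21/2,18) (6,17) (32/7,15)]
5. Canonical ring: [(32/7,15) (16,15) (16,52/3) (78/5,18) (21/2,18) (6,17)]

Clipped polygon: [(32/7,15) (16,15) (16,52/3) (78/5,18) (21/2,18) (6,17)]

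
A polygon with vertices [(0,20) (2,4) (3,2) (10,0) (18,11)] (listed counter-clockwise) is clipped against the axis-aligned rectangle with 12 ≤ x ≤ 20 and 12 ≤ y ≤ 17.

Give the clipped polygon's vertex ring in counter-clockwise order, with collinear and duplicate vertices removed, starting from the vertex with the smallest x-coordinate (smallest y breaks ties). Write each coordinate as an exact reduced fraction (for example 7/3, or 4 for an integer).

Clipped polygon: [(12,12) (16,12) (12,14)]

1. After x ≥ 12: [(12,14) (12,11/4) (18,11)]
2. After x ≤ 20: [(12,14) (12,11/4) (18,11)]
3. After y ≥ 12: [(16,12) (12,14) (12,12)]
4. After y ≤ 17: [(16,12) (12,14) (12,12)]
5. Canonical ring: [(12,12) (16,12) (12,14)]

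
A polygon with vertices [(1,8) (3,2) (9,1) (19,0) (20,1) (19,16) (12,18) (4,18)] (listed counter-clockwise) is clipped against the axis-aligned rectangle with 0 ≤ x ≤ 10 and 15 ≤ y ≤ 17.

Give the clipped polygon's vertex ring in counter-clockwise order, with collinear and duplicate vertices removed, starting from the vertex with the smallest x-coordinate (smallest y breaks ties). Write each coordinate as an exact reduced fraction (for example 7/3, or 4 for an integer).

1. After x ≥ 0: [(1,8) (3,2) (9,1) (19,0) (20,1) (19,16) (12,18) (4,18)]
2. After x ≤ 10: [(1,8) (3,2) (9,1) (10,9/10) (10,18) (4,18)]
3. After y ≥ 15: [(31/10,15) (10,15) (10,18) (4,18)]
4. After y ≤ 17: [(37/10,17) (31/10,15) (10,15) (10,17)]
5. Canonical ring: [(31/10,15) (10,15) (10,17) (37/10,17)]

Clipped polygon: [(31/10,15) (10,15) (10,17) (37/10,17)]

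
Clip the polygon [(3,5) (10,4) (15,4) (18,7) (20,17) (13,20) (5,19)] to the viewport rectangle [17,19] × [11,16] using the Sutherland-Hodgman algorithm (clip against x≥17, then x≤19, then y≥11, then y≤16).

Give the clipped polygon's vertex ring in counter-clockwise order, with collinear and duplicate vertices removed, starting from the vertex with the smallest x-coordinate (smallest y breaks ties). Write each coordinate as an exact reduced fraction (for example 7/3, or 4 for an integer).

1. After x ≥ 17: [(17,6) (18,7) (20,17) (17,128/7)]
2. After x ≤ 19: [(17,6) (18,7) (19,12) (19,122/7) (17,128/7)]
3. After y ≥ 11: [(17,11) (94/5,11) (19,12) (19,122/7) (17,128/7)]
4. After y ≤ 16: [(17,16) (17,11) (94/5,11) (19,12) (19,16)]
5. Canonical ring: [(17,11) (94/5,11) (19,12) (19,16) (17,16)]

Clipped polygon: [(17,11) (94/5,11) (19,12) (19,16) (17,16)]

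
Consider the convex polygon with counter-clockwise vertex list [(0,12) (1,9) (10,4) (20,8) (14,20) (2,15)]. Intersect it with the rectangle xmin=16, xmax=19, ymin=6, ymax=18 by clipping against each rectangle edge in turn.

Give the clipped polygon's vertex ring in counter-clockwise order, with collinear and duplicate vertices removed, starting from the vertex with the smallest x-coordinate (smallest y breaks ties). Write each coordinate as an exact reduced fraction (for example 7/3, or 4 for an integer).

1. After x ≥ 16: [(16,32/5) (20,8) (16,16)]
2. After x ≤ 19: [(16,32/5) (19,38/5) (19,10) (16,16)]
3. After y ≥ 6: [(16,32/5) (19,38/5) (19,10) (16,16)]
4. After y ≤ 18: [(16,32/5) (19,38/5) (19,10) (16,16)]
5. Canonical ring: [(16,32/5) (19,38/5) (19,10) (16,16)]

Clipped polygon: [(16,32/5) (19,38/5) (19,10) (16,16)]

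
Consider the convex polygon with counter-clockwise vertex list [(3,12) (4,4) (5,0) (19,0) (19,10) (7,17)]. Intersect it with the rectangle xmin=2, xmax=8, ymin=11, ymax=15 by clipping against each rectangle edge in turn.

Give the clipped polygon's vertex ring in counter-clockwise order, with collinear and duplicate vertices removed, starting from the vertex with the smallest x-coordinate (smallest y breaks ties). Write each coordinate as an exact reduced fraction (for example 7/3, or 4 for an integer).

1. After x ≥ 2: [(3,12) (4,4) (5,0) (19,0) (19,10) (7,17)]
2. After x ≤ 8: [(3,12) (4,4) (5,0) (8,0) (8,197/12) (7,17)]
3. After y ≥ 11: [(3,12) (25/8,11) (8,11) (8,197/12) (7,17)]
4. After y ≤ 15: [(27/5,15) (3,12) (25/8,11) (8,11) (8,15)]
5. Canonical ring: [(3,12) (25/8,11) (8,11) (8,15) (27/5,15)]

Clipped polygon: [(3,12) (25/8,11) (8,11) (8,15) (27/5,15)]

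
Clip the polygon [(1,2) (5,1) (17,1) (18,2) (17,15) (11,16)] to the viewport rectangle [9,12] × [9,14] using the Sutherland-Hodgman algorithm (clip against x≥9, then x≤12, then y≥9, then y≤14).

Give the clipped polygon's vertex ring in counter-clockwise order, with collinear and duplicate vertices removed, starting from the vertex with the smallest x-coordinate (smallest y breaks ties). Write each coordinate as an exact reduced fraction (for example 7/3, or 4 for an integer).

Clipped polygon: [(9,9) (12,9) (12,14) (67/7,14) (9,66/5)]

1. After x ≥ 9: [(9,66/5) (9,1) (17,1) (18,2) (17,15) (11,16)]
2. After x ≤ 12: [(9,66/5) (9,1) (12,1) (12,95/6) (11,16)]
3. After y ≥ 9: [(9,66/5) (9,9) (12,9) (12,95/6) (11,16)]
4. After y ≤ 14: [(67/7,14) (9,66/5) (9,9) (12,9) (12,14)]
5. Canonical ring: [(9,9) (12,9) (12,14) (67/7,14) (9,66/5)]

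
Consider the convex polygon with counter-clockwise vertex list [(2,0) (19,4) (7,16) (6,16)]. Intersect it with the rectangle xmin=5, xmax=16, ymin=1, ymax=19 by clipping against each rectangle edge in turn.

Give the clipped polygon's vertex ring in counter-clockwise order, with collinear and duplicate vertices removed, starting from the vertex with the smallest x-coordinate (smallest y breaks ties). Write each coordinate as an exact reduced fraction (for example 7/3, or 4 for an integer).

Clipped polygon: [(5,1) (25/4,1) (16,56/17) (16,7) (7,16) (6,16) (5,12)]

1. After x ≥ 5: [(5,12) (5,12/17) (19,4) (7,16) (6,16)]
2. After x ≤ 16: [(5,12) (5,12/17) (16,56/17) (16,7) (7,16) (6,16)]
3. After y ≥ 1: [(5,12) (5,1) (25/4,1) (16,56/17) (16,7) (7,16) (6,16)]
4. After y ≤ 19: [(5,12) (5,1) (25/4,1) (16,56/17) (16,7) (7,16) (6,16)]
5. Canonical ring: [(5,1) (25/4,1) (16,56/17) (16,7) (7,16) (6,16) (5,12)]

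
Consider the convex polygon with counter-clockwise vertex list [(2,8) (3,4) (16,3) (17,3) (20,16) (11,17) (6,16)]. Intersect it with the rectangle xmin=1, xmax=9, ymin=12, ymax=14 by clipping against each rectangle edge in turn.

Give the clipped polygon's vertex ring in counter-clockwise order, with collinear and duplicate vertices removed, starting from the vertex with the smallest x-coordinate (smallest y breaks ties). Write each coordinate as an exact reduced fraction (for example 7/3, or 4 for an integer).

1. After x ≥ 1: [(2,8) (3,4) (16,3) (17,3) (20,16) (11,17) (6,16)]
2. After x ≤ 9: [(2,8) (3,4) (9,46/13) (9,83/5) (6,16)]
3. After y ≥ 12: [(4,12) (9,12) (9,83/5) (6,16)]
4. After y ≤ 14: [(5,14) (4,12) (9,12) (9,14)]
5. Canonical ring: [(4,12) (9,12) (9,14) (5,14)]

Clipped polygon: [(4,12) (9,12) (9,14) (5,14)]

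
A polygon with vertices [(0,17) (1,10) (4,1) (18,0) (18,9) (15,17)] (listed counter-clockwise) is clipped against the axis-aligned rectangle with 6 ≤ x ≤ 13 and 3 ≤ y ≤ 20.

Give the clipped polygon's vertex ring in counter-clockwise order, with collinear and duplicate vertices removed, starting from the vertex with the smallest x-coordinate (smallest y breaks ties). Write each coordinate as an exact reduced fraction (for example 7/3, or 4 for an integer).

Clipped polygon: [(6,3) (13,3) (13,17) (6,17)]

1. After x ≥ 6: [(6,17) (6,6/7) (18,0) (18,9) (15,17)]
2. After x ≤ 13: [(13,17) (6,17) (6,6/7) (13,5/14)]
3. After y ≥ 3: [(13,3) (13,17) (6,17) (6,3)]
4. After y ≤ 20: [(13,3) (13,17) (6,17) (6,3)]
5. Canonical ring: [(6,3) (13,3) (13,17) (6,17)]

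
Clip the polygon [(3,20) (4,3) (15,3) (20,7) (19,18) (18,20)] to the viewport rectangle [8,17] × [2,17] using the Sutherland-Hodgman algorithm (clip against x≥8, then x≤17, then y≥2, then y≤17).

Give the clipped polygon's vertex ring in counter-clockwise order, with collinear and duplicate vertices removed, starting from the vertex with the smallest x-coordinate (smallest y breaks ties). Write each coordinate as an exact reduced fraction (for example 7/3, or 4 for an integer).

Clipped polygon: [(8,3) (15,3) (17,23/5) (17,17) (8,17)]

1. After x ≥ 8: [(8,20) (8,3) (15,3) (20,7) (19,18) (18,20)]
2. After x ≤ 17: [(17,20) (8,20) (8,3) (15,3) (17,23/5)]
3. After y ≥ 2: [(17,20) (8,20) (8,3) (15,3) (17,23/5)]
4. After y ≤ 17: [(17,17) (8,17) (8,3) (15,3) (17,23/5)]
5. Canonical ring: [(8,3) (15,3) (17,23/5) (17,17) (8,17)]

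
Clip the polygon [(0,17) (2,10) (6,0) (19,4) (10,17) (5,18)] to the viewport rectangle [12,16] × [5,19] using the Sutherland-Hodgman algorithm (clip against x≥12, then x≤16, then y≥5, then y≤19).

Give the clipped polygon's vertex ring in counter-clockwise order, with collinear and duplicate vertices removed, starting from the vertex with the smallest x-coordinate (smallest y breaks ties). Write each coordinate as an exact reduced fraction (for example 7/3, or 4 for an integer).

Clipped polygon: [(12,5) (16,5) (16,25/3) (12,127/9)]

1. After x ≥ 12: [(12,24/13) (19,4) (12,127/9)]
2. After x ≤ 16: [(12,24/13) (16,40/13) (16,25/3) (12,127/9)]
3. After y ≥ 5: [(12,5) (16,5) (16,25/3) (12,127/9)]
4. After y ≤ 19: [(12,5) (16,5) (16,25/3) (12,127/9)]
5. Canonical ring: [(12,5) (16,5) (16,25/3) (12,127/9)]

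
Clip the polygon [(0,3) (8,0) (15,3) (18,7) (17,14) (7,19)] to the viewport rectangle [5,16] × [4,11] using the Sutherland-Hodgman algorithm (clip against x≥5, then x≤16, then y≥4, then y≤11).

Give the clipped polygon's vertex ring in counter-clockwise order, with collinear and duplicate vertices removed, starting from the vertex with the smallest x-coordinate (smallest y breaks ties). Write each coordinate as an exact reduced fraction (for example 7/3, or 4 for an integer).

1. After x ≥ 5: [(5,101/7) (5,9/8) (8,0) (15,3) (18,7) (17,14) (7,19)]
2. After x ≤ 16: [(5,101/7) (5,9/8) (8,0) (15,3) (16,13/3) (16,29/2) (7,19)]
3. After y ≥ 4: [(5,101/7) (5,4) (63/4,4) (16,13/3) (16,29/2) (7,19)]
4. After y ≤ 11: [(5,11) (5,4) (63/4,4) (16,13/3) (16,11)]
5. Canonical ring: [(5,4) (63/4,4) (16,13/3) (16,11) (5,11)]

Clipped polygon: [(5,4) (63/4,4) (16,13/3) (16,11) (5,11)]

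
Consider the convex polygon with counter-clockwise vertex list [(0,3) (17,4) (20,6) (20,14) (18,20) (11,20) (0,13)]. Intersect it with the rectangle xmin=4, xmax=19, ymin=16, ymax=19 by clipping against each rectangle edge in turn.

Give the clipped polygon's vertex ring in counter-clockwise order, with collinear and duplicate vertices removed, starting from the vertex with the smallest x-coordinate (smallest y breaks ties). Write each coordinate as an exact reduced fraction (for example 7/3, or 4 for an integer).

1. After x ≥ 4: [(4,55/17) (17,4) (20,6) (20,14) (18,20) (11,20) (4,171/11)]
2. After x ≤ 19: [(4,55/17) (17,4) (19,16/3) (19,17) (18,20) (11,20) (4,171/11)]
3. After y ≥ 16: [(19,16) (19,17) (18,20) (11,20) (33/7,16)]
4. After y ≤ 19: [(19,16) (19,17) (55/3,19) (66/7,19) (33/7,16)]
5. Canonical ring: [(33/7,16) (19,16) (19,17) (55/3,19) (66/7,19)]

Clipped polygon: [(33/7,16) (19,16) (19,17) (55/3,19) (66/7,19)]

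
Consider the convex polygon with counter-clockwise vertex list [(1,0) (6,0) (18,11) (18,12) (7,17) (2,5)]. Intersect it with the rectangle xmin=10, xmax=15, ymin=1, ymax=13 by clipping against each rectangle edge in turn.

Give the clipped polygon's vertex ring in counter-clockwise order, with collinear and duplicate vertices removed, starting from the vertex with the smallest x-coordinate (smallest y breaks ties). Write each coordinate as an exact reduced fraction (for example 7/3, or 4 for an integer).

Clipped polygon: [(10,11/3) (15,33/4) (15,13) (10,13)]

1. After x ≥ 10: [(10,11/3) (18,11) (18,12) (10,172/11)]
2. After x ≤ 15: [(10,11/3) (15,33/4) (15,147/11) (10,172/11)]
3. After y ≥ 1: [(10,11/3) (15,33/4) (15,147/11) (10,172/11)]
4. After y ≤ 13: [(10,13) (10,11/3) (15,33/4) (15,13)]
5. Canonical ring: [(10,11/3) (15,33/4) (15,13) (10,13)]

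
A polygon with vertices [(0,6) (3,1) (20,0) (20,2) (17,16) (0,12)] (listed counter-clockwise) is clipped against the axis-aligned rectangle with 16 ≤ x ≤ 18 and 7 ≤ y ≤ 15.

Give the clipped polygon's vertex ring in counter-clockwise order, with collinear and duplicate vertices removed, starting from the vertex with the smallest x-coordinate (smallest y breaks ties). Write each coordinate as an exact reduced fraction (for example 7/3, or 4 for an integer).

1. After x ≥ 16: [(16,4/17) (20,0) (20,2) (17,16) (16,268/17)]
2. After x ≤ 18: [(16,4/17) (18,2/17) (18,34/3) (17,16) (16,268/17)]
3. After y ≥ 7: [(16,7) (18,7) (18,34/3) (17,16) (16,268/17)]
4. After y ≤ 15: [(16,15) (16,7) (18,7) (18,34/3) (241/14,15)]
5. Canonical ring: [(16,7) (18,7) (18,34/3) (241/14,15) (16,15)]

Clipped polygon: [(16,7) (18,7) (18,34/3) (241/14,15) (16,15)]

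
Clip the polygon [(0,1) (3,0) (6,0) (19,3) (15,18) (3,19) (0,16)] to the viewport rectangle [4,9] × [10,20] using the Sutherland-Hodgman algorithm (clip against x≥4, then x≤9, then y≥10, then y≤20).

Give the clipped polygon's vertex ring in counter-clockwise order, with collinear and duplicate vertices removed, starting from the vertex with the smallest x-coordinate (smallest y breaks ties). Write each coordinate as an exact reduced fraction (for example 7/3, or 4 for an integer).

1. After x ≥ 4: [(4,0) (6,0) (19,3) (15,18) (4,227/12)]
2. After x ≤ 9: [(4,0) (6,0) (9,9/13) (9,37/2) (4,227/12)]
3. After y ≥ 10: [(4,10) (9,10) (9,37/2) (4,227/12)]
4. After y ≤ 20: [(4,10) (9,10) (9,37/2) (4,227/12)]
5. Canonical ring: [(4,10) (9,10) (9,37/2) (4,227/12)]

Clipped polygon: [(4,10) (9,10) (9,37/2) (4,227/12)]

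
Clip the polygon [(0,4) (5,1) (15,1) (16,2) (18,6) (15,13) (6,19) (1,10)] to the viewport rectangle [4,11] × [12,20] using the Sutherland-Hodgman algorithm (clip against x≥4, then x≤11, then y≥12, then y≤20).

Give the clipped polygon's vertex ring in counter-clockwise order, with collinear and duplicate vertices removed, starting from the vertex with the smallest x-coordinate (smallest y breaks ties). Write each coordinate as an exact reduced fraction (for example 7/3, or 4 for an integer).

1. After x ≥ 4: [(4,8/5) (5,1) (15,1) (16,2) (18,6) (15,13) (6,19) (4,77/5)]
2. After x ≤ 11: [(4,8/5) (5,1) (11,1) (11,47/3) (6,19) (4,77/5)]
3. After y ≥ 12: [(4,12) (11,12) (11,47/3) (6,19) (4,77/5)]
4. After y ≤ 20: [(4,12) (11,12) (11,47/3) (6,19) (4,77/5)]
5. Canonical ring: [(4,12) (11,12) (11,47/3) (6,19) (4,77/5)]

Clipped polygon: [(4,12) (11,12) (11,47/3) (6,19) (4,77/5)]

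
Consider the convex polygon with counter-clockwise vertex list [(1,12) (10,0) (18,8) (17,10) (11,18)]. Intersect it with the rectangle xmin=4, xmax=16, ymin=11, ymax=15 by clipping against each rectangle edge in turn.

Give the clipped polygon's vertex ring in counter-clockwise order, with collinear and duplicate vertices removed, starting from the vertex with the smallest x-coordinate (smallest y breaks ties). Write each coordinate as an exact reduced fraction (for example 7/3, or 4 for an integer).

1. After x ≥ 4: [(4,69/5) (4,8) (10,0) (18,8) (17,10) (11,18)]
2. After x ≤ 16: [(4,69/5) (4,8) (10,0) (16,6) (16,34/3) (11,18)]
3. After y ≥ 11: [(4,69/5) (4,11) (16,11) (16,34/3) (11,18)]
4. After y ≤ 15: [(6,15) (4,69/5) (4,11) (16,11) (16,34/3) (53/4,15)]
5. Canonical ring: [(4,11) (16,11) (16,34/3) (53/4,15) (6,15) (4,69/5)]

Clipped polygon: [(4,11) (16,11) (16,34/3) (53/4,15) (6,15) (4,69/5)]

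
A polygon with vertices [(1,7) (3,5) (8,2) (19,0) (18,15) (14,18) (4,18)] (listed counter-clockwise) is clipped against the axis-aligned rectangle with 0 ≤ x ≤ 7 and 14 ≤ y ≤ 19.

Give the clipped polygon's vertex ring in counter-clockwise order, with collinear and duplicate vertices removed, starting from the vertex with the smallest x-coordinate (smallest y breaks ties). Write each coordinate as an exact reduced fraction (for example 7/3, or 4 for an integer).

1. After x ≥ 0: [(1,7) (3,5) (8,2) (19,0) (18,15) (14,18) (4,18)]
2. After x ≤ 7: [(1,7) (3,5) (7,13/5) (7,18) (4,18)]
3. After y ≥ 14: [(32/11,14) (7,14) (7,18) (4,18)]
4. After y ≤ 19: [(32/11,14) (7,14) (7,18) (4,18)]
5. Canonical ring: [(32/11,14) (7,14) (7,18) (4,18)]

Clipped polygon: [(32/11,14) (7,14) (7,18) (4,18)]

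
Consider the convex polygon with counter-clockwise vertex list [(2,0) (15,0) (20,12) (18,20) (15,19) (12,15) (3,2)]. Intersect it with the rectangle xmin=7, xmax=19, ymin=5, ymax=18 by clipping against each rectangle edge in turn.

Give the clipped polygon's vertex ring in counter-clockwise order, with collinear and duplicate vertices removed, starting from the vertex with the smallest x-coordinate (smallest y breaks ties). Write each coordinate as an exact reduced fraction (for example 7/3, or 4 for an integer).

Clipped polygon: [(7,5) (205/12,5) (19,48/5) (19,16) (37/2,18) (57/4,18) (12,15) (7,70/9)]

1. After x ≥ 7: [(7,0) (15,0) (20,12) (18,20) (15,19) (12,15) (7,70/9)]
2. After x ≤ 19: [(7,0) (15,0) (19,48/5) (19,16) (18,20) (15,19) (12,15) (7,70/9)]
3. After y ≥ 5: [(7,5) (205/12,5) (19,48/5) (19,16) (18,20) (15,19) (12,15) (7,70/9)]
4. After y ≤ 18: [(7,5) (205/12,5) (19,48/5) (19,16) (37/2,18) (57/4,18) (12,15) (7,70/9)]
5. Canonical ring: [(7,5) (205/12,5) (19,48/5) (19,16) (37/2,18) (57/4,18) (12,15) (7,70/9)]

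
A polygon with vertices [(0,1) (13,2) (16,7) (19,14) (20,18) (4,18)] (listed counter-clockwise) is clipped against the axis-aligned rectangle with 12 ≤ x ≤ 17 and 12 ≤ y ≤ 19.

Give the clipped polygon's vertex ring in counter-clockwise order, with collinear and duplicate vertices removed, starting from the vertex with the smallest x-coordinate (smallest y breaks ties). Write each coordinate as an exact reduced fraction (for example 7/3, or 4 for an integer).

Clipped polygon: [(12,12) (17,12) (17,18) (12,18)]

1. After x ≥ 12: [(12,25/13) (13,2) (16,7) (19,14) (20,18) (12,18)]
2. After x ≤ 17: [(12,25/13) (13,2) (16,7) (17,28/3) (17,18) (12,18)]
3. After y ≥ 12: [(12,12) (17,12) (17,18) (12,18)]
4. After y ≤ 19: [(12,12) (17,12) (17,18) (12,18)]
5. Canonical ring: [(12,12) (17,12) (17,18) (12,18)]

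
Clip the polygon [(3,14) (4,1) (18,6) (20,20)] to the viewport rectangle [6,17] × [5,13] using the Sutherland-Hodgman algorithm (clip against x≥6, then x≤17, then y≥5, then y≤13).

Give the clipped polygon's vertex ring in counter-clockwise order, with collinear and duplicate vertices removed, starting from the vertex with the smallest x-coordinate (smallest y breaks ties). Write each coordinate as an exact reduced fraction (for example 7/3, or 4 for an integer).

Clipped polygon: [(6,5) (76/5,5) (17,79/14) (17,13) (6,13)]

1. After x ≥ 6: [(6,256/17) (6,12/7) (18,6) (20,20)]
2. After x ≤ 17: [(17,322/17) (6,256/17) (6,12/7) (17,79/14)]
3. After y ≥ 5: [(17,322/17) (6,256/17) (6,5) (76/5,5) (17,79/14)]
4. After y ≤ 13: [(17,13) (6,13) (6,5) (76/5,5) (17,79/14)]
5. Canonical ring: [(6,5) (76/5,5) (17,79/14) (17,13) (6,13)]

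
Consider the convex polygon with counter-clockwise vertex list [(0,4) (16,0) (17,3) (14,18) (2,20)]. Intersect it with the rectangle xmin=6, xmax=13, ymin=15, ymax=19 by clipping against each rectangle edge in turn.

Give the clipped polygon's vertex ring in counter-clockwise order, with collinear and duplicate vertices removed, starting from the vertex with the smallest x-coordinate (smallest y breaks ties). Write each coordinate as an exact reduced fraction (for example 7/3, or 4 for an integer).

Clipped polygon: [(6,15) (13,15) (13,109/6) (8,19) (6,19)]

1. After x ≥ 6: [(6,5/2) (16,0) (17,3) (14,18) (6,58/3)]
2. After x ≤ 13: [(6,5/2) (13,3/4) (13,109/6) (6,58/3)]
3. After y ≥ 15: [(6,15) (13,15) (13,109/6) (6,58/3)]
4. After y ≤ 19: [(6,19) (6,15) (13,15) (13,109/6) (8,19)]
5. Canonical ring: [(6,15) (13,15) (13,109/6) (8,19) (6,19)]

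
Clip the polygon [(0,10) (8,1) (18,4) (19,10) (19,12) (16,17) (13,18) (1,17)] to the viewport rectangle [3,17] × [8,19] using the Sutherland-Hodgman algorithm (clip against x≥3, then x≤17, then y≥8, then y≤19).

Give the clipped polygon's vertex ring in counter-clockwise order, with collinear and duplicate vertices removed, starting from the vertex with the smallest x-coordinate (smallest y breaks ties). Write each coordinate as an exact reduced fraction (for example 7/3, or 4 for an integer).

Clipped polygon: [(3,8) (17,8) (17,46/3) (16,17) (13,18) (3,103/6)]

1. After x ≥ 3: [(3,53/8) (8,1) (18,4) (19,10) (19,12) (16,17) (13,18) (3,103/6)]
2. After x ≤ 17: [(3,53/8) (8,1) (17,37/10) (17,46/3) (16,17) (13,18) (3,103/6)]
3. After y ≥ 8: [(3,8) (17,8) (17,46/3) (16,17) (13,18) (3,103/6)]
4. After y ≤ 19: [(3,8) (17,8) (17,46/3) (16,17) (13,18) (3,103/6)]
5. Canonical ring: [(3,8) (17,8) (17,46/3) (16,17) (13,18) (3,103/6)]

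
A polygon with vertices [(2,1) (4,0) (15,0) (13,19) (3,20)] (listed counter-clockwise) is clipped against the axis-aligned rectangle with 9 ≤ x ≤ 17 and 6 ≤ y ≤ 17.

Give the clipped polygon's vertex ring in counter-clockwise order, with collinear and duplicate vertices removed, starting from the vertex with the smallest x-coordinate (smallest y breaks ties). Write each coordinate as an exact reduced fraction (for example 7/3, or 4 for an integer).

Clipped polygon: [(9,6) (273/19,6) (251/19,17) (9,17)]

1. After x ≥ 9: [(9,0) (15,0) (13,19) (9,97/5)]
2. After x ≤ 17: [(9,0) (15,0) (13,19) (9,97/5)]
3. After y ≥ 6: [(9,6) (273/19,6) (13,19) (9,97/5)]
4. After y ≤ 17: [(9,17) (9,6) (273/19,6) (251/19,17)]
5. Canonical ring: [(9,6) (273/19,6) (251/19,17) (9,17)]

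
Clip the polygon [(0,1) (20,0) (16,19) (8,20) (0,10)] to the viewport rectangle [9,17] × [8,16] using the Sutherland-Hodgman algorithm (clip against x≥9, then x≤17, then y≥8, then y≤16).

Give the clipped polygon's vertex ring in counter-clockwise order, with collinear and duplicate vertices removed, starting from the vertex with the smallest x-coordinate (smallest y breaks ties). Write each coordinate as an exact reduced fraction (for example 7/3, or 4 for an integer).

Clipped polygon: [(9,8) (17,8) (17,57/4) (316/19,16) (9,16)]

1. After x ≥ 9: [(9,11/20) (20,0) (16,19) (9,159/8)]
2. After x ≤ 17: [(9,11/20) (17,3/20) (17,57/4) (16,19) (9,159/8)]
3. After y ≥ 8: [(9,8) (17,8) (17,57/4) (16,19) (9,159/8)]
4. After y ≤ 16: [(9,16) (9,8) (17,8) (17,57/4) (316/19,16)]
5. Canonical ring: [(9,8) (17,8) (17,57/4) (316/19,16) (9,16)]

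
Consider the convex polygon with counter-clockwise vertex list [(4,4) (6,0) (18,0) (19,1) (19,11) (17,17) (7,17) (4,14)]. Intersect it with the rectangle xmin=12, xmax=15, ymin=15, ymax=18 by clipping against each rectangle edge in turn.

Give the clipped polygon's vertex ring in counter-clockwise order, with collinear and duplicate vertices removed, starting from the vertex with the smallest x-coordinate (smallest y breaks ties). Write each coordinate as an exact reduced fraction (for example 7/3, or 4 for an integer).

1. After x ≥ 12: [(12,0) (18,0) (19,1) (19,11) (17,17) (12,17)]
2. After x ≤ 15: [(12,0) (15,0) (15,17) (12,17)]
3. After y ≥ 15: [(12,15) (15,15) (15,17) (12,17)]
4. After y ≤ 18: [(12,15) (15,15) (15,17) (12,17)]
5. Canonical ring: [(12,15) (15,15) (15,17) (12,17)]

Clipped polygon: [(12,15) (15,15) (15,17) (12,17)]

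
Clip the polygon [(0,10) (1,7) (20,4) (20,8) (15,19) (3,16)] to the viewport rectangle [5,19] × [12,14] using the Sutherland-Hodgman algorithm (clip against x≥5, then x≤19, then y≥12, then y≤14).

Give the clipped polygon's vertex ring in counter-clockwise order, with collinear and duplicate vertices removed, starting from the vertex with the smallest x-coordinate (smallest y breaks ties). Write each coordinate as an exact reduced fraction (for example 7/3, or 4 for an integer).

1. After x ≥ 5: [(5,121/19) (20,4) (20,8) (15,19) (5,33/2)]
2. After x ≤ 19: [(5,121/19) (19,79/19) (19,51/5) (15,19) (5,33/2)]
3. After y ≥ 12: [(5,12) (200/11,12) (15,19) (5,33/2)]
4. After y ≤ 14: [(5,14) (5,12) (200/11,12) (190/11,14)]
5. Canonical ring: [(5,12) (200/11,12) (190/11,14) (5,14)]

Clipped polygon: [(5,12) (200/11,12) (190/11,14) (5,14)]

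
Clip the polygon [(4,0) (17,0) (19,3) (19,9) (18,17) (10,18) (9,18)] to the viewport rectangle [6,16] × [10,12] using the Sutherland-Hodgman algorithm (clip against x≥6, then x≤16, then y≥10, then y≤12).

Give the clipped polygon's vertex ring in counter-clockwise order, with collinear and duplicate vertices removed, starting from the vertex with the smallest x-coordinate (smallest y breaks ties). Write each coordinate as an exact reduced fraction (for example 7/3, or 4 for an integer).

1. After x ≥ 6: [(6,36/5) (6,0) (17,0) (19,3) (19,9) (18,17) (10,18) (9,18)]
2. After x ≤ 16: [(6,36/5) (6,0) (16,0) (16,69/4) (10,18) (9,18)]
3. After y ≥ 10: [(61/9,10) (16,10) (16,69/4) (10,18) (9,18)]
4. After y ≤ 12: [(22/3,12) (61/9,10) (16,10) (16,12)]
5. Canonical ring: [(61/9,10) (16,10) (16,12) (22/3,12)]

Clipped polygon: [(61/9,10) (16,10) (16,12) (22/3,12)]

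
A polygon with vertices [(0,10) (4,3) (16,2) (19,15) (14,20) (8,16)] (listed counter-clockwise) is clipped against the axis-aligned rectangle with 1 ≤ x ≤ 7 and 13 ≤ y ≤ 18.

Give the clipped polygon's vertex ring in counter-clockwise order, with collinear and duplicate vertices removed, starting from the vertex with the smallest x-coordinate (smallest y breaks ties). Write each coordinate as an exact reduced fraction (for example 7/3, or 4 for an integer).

1. After x ≥ 1: [(1,43/4) (1,33/4) (4,3) (16,2) (19,15) (14,20) (8,16)]
2. After x ≤ 7: [(7,61/4) (1,43/4) (1,33/4) (4,3) (7,11/4)]
3. After y ≥ 13: [(7,13) (7,61/4) (4,13)]
4. After y ≤ 18: [(7,13) (7,61/4) (4,13)]
5. Canonical ring: [(4,13) (7,13) (7,61/4)]

Clipped polygon: [(4,13) (7,13) (7,61/4)]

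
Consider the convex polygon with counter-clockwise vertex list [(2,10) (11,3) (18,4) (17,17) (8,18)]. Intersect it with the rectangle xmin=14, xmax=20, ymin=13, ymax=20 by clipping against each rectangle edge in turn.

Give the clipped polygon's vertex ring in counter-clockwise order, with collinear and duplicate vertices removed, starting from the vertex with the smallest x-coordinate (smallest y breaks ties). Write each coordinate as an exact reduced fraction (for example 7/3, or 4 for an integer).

Clipped polygon: [(14,13) (225/13,13) (17,17) (14,52/3)]

1. After x ≥ 14: [(14,24/7) (18,4) (17,17) (14,52/3)]
2. After x ≤ 20: [(14,24/7) (18,4) (17,17) (14,52/3)]
3. After y ≥ 13: [(14,13) (225/13,13) (17,17) (14,52/3)]
4. After y ≤ 20: [(14,13) (225/13,13) (17,17) (14,52/3)]
5. Canonical ring: [(14,13) (225/13,13) (17,17) (14,52/3)]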